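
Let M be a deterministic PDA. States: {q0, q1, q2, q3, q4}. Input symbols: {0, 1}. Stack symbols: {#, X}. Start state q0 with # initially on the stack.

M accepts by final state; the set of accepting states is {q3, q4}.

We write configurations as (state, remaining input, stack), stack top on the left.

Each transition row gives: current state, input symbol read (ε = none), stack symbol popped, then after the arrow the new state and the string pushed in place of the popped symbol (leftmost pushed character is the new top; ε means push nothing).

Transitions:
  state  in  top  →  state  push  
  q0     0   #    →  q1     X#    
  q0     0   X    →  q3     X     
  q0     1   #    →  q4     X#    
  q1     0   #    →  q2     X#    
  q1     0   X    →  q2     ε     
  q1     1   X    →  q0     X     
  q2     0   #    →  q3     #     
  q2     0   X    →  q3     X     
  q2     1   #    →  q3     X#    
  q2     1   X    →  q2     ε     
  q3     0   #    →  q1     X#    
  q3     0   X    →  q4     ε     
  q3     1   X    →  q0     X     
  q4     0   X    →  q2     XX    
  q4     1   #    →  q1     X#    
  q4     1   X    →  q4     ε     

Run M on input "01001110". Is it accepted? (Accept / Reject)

(q0, 01001110, #)
  read 0, top #: go to q1, push X# → (q1, 1001110, X#)
  read 1, top X: go to q0, push X → (q0, 001110, X#)
  read 0, top X: go to q3, push X → (q3, 01110, X#)
  read 0, top X: go to q4, push ε → (q4, 1110, #)
  read 1, top #: go to q1, push X# → (q1, 110, X#)
  read 1, top X: go to q0, push X → (q0, 10, X#)
No transition applies at (q0, 10, X#); input not fully consumed.

Reject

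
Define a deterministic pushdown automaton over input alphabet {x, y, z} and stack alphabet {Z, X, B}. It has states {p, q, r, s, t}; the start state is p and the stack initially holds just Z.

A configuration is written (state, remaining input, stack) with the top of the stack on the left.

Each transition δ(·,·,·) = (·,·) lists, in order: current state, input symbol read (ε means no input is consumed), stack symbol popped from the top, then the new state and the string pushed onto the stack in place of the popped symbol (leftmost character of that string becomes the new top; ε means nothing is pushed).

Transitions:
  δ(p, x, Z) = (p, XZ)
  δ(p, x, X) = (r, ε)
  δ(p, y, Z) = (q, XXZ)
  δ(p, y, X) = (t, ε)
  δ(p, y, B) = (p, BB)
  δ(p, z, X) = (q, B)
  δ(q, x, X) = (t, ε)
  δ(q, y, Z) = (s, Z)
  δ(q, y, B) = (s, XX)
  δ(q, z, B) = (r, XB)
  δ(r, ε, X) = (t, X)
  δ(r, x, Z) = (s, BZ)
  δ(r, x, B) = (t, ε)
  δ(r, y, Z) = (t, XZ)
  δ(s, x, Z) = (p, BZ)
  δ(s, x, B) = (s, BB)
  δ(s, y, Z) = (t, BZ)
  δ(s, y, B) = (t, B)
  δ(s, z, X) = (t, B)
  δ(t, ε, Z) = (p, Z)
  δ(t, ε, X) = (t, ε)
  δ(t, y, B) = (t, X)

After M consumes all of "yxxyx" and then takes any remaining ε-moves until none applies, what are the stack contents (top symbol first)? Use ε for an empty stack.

XZ

(p, yxxyx, Z)
  read y, top Z: go to q, push XXZ → (q, xxyx, XXZ)
  read x, top X: go to t, push ε → (t, xyx, XZ)
  ε-move, top X: go to t, push ε → (t, xyx, Z)
  ε-move, top Z: go to p, push Z → (p, xyx, Z)
  read x, top Z: go to p, push XZ → (p, yx, XZ)
  read y, top X: go to t, push ε → (t, x, Z)
  ε-move, top Z: go to p, push Z → (p, x, Z)
  read x, top Z: go to p, push XZ → (p, ε, XZ)
All input consumed in state p with stack XZ.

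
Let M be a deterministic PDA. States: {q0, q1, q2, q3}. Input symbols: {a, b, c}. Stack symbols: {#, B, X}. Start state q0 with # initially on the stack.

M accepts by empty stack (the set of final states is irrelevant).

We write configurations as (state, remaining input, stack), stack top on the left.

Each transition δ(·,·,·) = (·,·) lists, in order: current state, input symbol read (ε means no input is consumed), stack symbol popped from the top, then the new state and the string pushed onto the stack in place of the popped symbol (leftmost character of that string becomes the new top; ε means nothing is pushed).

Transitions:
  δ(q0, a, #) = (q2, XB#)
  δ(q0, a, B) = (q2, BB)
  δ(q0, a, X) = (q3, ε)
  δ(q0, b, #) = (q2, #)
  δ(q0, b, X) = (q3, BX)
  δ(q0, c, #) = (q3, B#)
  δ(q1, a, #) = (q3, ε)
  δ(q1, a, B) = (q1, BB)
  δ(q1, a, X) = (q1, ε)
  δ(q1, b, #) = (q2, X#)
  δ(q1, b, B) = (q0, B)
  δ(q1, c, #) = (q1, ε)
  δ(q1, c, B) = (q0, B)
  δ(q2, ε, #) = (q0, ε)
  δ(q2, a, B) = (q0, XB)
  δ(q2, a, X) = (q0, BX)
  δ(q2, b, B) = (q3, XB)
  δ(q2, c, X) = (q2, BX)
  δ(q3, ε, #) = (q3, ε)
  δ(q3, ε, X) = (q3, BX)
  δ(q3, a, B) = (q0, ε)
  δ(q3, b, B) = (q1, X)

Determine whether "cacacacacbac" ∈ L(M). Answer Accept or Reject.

Accept

(q0, cacacacacbac, #)
  read c, top #: go to q3, push B# → (q3, acacacacbac, B#)
  read a, top B: go to q0, push ε → (q0, cacacacbac, #)
  read c, top #: go to q3, push B# → (q3, acacacbac, B#)
  read a, top B: go to q0, push ε → (q0, cacacbac, #)
  read c, top #: go to q3, push B# → (q3, acacbac, B#)
  read a, top B: go to q0, push ε → (q0, cacbac, #)
  read c, top #: go to q3, push B# → (q3, acbac, B#)
  read a, top B: go to q0, push ε → (q0, cbac, #)
  read c, top #: go to q3, push B# → (q3, bac, B#)
  read b, top B: go to q1, push X → (q1, ac, X#)
  read a, top X: go to q1, push ε → (q1, c, #)
  read c, top #: go to q1, push ε → (q1, ε, ε)
All input consumed and the stack is empty.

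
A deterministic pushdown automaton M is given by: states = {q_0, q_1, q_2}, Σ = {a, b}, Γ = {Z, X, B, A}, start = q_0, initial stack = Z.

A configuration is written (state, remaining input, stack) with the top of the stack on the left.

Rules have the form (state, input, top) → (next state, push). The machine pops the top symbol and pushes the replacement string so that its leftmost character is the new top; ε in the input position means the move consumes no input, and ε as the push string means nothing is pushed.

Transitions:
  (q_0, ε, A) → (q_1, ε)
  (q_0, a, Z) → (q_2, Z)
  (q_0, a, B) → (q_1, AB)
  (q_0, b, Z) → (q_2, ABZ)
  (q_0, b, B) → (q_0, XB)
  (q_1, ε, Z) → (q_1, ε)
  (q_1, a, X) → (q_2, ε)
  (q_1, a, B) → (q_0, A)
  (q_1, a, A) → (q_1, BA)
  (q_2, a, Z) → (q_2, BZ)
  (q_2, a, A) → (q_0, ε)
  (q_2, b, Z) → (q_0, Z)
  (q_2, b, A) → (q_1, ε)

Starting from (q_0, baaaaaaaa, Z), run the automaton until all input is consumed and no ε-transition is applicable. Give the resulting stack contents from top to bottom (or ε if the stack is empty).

ABZ

(q_0, baaaaaaaa, Z) ⊢ (q_2, aaaaaaaa, ABZ) ⊢ (q_0, aaaaaaa, BZ) ⊢ (q_1, aaaaaa, ABZ) ⊢ (q_1, aaaaa, BABZ) ⊢ (q_0, aaaa, AABZ) ⊢ (q_1, aaaa, ABZ) ⊢ (q_1, aaa, BABZ) ⊢ (q_0, aa, AABZ) ⊢ (q_1, aa, ABZ) ⊢ (q_1, a, BABZ) ⊢ (q_0, ε, AABZ) ⊢ (q_1, ε, ABZ)
All input consumed in state q_1 with stack ABZ.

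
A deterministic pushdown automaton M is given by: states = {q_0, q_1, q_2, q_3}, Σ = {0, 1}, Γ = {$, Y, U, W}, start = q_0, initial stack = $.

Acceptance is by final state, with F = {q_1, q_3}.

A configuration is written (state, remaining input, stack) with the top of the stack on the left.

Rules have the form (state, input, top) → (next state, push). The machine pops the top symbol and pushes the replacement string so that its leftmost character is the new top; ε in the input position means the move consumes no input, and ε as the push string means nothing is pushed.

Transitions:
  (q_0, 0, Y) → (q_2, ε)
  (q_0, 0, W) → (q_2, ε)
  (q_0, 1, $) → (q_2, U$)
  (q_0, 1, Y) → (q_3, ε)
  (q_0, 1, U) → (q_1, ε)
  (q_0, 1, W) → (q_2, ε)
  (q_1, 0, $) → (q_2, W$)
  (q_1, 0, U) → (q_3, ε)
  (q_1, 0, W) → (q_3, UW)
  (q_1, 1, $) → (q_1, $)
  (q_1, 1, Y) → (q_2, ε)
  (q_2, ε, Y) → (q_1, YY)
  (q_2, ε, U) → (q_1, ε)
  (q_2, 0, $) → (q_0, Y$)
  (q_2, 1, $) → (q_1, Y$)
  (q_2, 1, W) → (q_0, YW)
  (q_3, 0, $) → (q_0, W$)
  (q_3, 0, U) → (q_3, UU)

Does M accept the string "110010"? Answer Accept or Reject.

(q_0, 110010, $)
  read 1, top $: go to q_2, push U$ → (q_2, 10010, U$)
  ε-move, top U: go to q_1, push ε → (q_1, 10010, $)
  read 1, top $: go to q_1, push $ → (q_1, 0010, $)
  read 0, top $: go to q_2, push W$ → (q_2, 010, W$)
No transition applies at (q_2, 010, W$); input not fully consumed.

Reject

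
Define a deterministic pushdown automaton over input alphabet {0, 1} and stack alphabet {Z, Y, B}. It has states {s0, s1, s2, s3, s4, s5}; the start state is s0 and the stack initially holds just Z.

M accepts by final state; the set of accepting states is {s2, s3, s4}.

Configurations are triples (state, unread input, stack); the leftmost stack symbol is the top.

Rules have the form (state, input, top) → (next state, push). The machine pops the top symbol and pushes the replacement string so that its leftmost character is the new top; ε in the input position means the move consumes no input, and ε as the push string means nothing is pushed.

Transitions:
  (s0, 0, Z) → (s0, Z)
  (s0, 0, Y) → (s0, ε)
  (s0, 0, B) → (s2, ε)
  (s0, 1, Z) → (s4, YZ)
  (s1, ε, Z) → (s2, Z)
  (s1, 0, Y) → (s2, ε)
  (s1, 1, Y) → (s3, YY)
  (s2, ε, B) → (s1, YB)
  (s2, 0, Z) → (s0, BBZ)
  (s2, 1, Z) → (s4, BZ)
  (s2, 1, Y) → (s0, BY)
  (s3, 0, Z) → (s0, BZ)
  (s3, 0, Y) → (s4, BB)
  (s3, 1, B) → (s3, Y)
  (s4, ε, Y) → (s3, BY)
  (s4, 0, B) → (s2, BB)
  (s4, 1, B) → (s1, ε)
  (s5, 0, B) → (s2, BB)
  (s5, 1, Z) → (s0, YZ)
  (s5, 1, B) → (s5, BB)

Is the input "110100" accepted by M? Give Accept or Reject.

Reject

(s0, 110100, Z)
  read 1, top Z: go to s4, push YZ → (s4, 10100, YZ)
  ε-move, top Y: go to s3, push BY → (s3, 10100, BYZ)
  read 1, top B: go to s3, push Y → (s3, 0100, YYZ)
  read 0, top Y: go to s4, push BB → (s4, 100, BBYZ)
  read 1, top B: go to s1, push ε → (s1, 00, BYZ)
No transition applies at (s1, 00, BYZ); input not fully consumed.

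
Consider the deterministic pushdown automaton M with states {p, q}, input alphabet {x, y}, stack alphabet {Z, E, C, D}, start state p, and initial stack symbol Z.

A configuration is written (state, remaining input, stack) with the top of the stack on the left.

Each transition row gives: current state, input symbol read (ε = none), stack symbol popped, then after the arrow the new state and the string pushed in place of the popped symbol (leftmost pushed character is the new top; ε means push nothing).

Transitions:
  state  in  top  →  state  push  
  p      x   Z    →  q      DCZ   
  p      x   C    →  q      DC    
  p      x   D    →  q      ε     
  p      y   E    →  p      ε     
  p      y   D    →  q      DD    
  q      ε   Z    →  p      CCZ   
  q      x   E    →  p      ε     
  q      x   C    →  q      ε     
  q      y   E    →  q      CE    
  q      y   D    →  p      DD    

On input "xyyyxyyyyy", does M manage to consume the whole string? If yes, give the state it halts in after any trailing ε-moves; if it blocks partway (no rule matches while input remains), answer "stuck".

p

(p, xyyyxyyyyy, Z)
  read x, top Z: go to q, push DCZ → (q, yyyxyyyyy, DCZ)
  read y, top D: go to p, push DD → (p, yyxyyyyy, DDCZ)
  read y, top D: go to q, push DD → (q, yxyyyyy, DDDCZ)
  read y, top D: go to p, push DD → (p, xyyyyy, DDDDCZ)
  read x, top D: go to q, push ε → (q, yyyyy, DDDCZ)
  read y, top D: go to p, push DD → (p, yyyy, DDDDCZ)
  read y, top D: go to q, push DD → (q, yyy, DDDDDCZ)
  read y, top D: go to p, push DD → (p, yy, DDDDDDCZ)
  read y, top D: go to q, push DD → (q, y, DDDDDDDCZ)
  read y, top D: go to p, push DD → (p, ε, DDDDDDDDCZ)
All input consumed; M is in state p.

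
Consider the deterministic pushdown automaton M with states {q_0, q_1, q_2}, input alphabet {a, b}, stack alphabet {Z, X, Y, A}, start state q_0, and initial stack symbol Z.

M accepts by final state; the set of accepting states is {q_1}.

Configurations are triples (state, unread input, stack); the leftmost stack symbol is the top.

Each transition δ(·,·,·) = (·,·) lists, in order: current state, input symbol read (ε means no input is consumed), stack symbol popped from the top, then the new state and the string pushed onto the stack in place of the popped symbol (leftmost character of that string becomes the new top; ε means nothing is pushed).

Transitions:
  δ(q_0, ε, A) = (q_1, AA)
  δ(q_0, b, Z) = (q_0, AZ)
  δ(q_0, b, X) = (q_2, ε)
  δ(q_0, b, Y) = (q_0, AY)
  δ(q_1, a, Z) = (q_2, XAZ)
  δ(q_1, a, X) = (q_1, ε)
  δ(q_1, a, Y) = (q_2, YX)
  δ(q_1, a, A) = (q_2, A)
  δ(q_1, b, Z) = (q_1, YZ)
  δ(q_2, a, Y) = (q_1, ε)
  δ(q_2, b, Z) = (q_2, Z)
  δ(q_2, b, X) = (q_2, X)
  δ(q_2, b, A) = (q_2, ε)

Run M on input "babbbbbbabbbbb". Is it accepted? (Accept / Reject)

(q_0, babbbbbbabbbbb, Z) ⊢ (q_0, abbbbbbabbbbb, AZ) ⊢ (q_1, abbbbbbabbbbb, AAZ) ⊢ (q_2, bbbbbbabbbbb, AAZ) ⊢ (q_2, bbbbbabbbbb, AZ) ⊢ (q_2, bbbbabbbbb, Z) ⊢ (q_2, bbbabbbbb, Z) ⊢ (q_2, bbabbbbb, Z) ⊢ (q_2, babbbbb, Z) ⊢ (q_2, abbbbb, Z)
No transition applies at (q_2, abbbbb, Z); input not fully consumed.

Reject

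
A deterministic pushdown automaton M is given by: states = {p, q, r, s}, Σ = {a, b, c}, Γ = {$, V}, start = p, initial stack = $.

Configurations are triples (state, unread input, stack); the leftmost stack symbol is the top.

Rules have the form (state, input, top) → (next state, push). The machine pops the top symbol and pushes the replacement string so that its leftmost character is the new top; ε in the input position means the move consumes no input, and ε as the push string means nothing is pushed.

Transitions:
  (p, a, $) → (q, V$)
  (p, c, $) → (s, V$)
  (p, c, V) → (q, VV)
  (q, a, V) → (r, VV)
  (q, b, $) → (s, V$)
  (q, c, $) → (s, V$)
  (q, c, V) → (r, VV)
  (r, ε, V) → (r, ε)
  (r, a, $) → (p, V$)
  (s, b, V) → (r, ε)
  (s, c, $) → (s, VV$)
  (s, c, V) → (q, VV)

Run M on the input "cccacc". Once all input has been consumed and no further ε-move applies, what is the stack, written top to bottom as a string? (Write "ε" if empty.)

(p, cccacc, $) ⊢ (s, ccacc, V$) ⊢ (q, cacc, VV$) ⊢ (r, acc, VVV$) ⊢ (r, acc, VV$) ⊢ (r, acc, V$) ⊢ (r, acc, $) ⊢ (p, cc, V$) ⊢ (q, c, VV$) ⊢ (r, ε, VVV$) ⊢ (r, ε, VV$) ⊢ (r, ε, V$) ⊢ (r, ε, $)
All input consumed in state r with stack $.

$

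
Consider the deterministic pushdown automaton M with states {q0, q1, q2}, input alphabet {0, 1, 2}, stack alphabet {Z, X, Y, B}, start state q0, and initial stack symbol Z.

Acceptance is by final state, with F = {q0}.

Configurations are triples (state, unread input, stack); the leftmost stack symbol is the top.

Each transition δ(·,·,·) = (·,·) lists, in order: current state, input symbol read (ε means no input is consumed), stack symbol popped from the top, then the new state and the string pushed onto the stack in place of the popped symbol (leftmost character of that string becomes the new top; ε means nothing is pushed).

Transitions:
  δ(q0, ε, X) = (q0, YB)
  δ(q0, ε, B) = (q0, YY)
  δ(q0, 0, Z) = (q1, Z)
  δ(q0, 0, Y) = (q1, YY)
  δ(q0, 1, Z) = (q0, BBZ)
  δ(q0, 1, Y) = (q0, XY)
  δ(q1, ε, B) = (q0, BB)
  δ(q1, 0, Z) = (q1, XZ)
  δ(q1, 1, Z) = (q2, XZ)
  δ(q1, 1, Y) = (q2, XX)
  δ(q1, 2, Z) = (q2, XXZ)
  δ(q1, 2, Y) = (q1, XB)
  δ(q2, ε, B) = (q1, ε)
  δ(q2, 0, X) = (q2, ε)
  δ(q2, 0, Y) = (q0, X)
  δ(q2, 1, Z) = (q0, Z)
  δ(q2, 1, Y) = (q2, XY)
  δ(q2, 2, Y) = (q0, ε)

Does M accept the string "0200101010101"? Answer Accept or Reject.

(q0, 0200101010101, Z)
  read 0, top Z: go to q1, push Z → (q1, 200101010101, Z)
  read 2, top Z: go to q2, push XXZ → (q2, 00101010101, XXZ)
  read 0, top X: go to q2, push ε → (q2, 0101010101, XZ)
  read 0, top X: go to q2, push ε → (q2, 101010101, Z)
  read 1, top Z: go to q0, push Z → (q0, 01010101, Z)
  read 0, top Z: go to q1, push Z → (q1, 1010101, Z)
  read 1, top Z: go to q2, push XZ → (q2, 010101, XZ)
  read 0, top X: go to q2, push ε → (q2, 10101, Z)
  read 1, top Z: go to q0, push Z → (q0, 0101, Z)
  read 0, top Z: go to q1, push Z → (q1, 101, Z)
  read 1, top Z: go to q2, push XZ → (q2, 01, XZ)
  read 0, top X: go to q2, push ε → (q2, 1, Z)
  read 1, top Z: go to q0, push Z → (q0, ε, Z)
All input consumed; state q0 ∈ F.

Accept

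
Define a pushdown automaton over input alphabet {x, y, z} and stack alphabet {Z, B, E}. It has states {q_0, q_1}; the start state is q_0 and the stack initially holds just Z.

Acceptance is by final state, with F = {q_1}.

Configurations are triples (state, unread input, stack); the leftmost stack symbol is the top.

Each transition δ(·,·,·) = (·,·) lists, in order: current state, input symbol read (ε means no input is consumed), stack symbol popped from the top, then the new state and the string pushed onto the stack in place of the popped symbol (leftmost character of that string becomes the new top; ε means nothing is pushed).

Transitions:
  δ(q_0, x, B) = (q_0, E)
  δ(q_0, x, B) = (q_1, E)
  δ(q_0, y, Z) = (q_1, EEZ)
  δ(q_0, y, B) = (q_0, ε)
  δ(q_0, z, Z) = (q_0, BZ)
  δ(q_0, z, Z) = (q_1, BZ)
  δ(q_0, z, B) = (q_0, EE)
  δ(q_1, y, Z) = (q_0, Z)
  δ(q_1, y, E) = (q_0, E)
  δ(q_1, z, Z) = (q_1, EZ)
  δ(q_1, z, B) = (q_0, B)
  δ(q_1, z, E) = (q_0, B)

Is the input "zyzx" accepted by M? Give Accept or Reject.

Accept

One accepting computation: (q_0, zyzx, Z) ⊢ (q_0, yzx, BZ) ⊢ (q_0, zx, Z) ⊢ (q_0, x, BZ) ⊢ (q_1, ε, EZ)
All input consumed and state q_1 ∈ F.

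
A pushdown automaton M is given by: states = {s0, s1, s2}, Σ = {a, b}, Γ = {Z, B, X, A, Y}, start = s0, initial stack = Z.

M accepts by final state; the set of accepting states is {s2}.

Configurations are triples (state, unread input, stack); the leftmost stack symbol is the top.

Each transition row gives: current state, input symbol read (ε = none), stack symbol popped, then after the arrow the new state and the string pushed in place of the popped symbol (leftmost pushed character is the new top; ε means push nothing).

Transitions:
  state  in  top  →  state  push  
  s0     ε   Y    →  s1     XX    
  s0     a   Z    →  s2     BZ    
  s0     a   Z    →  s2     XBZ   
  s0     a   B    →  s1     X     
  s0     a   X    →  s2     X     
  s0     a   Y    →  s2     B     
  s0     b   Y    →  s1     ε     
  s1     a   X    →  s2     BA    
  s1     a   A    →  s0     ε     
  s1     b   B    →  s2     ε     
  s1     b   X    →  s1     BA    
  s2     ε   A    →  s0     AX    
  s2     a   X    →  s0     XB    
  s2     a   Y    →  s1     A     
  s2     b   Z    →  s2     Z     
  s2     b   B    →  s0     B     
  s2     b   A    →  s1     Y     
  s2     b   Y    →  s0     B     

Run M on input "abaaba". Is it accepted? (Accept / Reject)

Reject

No computation consumes all input and reaches a final state.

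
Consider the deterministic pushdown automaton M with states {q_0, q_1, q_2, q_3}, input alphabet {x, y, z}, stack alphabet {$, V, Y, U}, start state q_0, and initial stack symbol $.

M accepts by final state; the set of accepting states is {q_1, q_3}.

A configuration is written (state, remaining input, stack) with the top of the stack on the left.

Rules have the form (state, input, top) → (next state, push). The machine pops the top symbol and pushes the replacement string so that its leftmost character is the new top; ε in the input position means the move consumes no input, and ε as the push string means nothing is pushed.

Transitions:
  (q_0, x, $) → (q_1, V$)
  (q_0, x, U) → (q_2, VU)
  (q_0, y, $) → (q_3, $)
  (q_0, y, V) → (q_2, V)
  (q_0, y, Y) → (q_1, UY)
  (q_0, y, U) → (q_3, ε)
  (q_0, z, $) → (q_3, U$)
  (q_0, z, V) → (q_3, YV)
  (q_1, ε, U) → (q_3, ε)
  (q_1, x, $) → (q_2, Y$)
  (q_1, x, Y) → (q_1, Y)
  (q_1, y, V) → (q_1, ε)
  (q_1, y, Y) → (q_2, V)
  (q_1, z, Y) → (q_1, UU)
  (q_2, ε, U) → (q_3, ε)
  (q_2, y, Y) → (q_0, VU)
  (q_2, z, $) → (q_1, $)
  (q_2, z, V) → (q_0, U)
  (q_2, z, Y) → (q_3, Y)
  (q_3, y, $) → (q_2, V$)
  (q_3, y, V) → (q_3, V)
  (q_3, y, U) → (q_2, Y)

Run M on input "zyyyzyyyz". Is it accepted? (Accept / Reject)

(q_0, zyyyzyyyz, $)
  read z, top $: go to q_3, push U$ → (q_3, yyyzyyyz, U$)
  read y, top U: go to q_2, push Y → (q_2, yyzyyyz, Y$)
  read y, top Y: go to q_0, push VU → (q_0, yzyyyz, VU$)
  read y, top V: go to q_2, push V → (q_2, zyyyz, VU$)
  read z, top V: go to q_0, push U → (q_0, yyyz, UU$)
  read y, top U: go to q_3, push ε → (q_3, yyz, U$)
  read y, top U: go to q_2, push Y → (q_2, yz, Y$)
  read y, top Y: go to q_0, push VU → (q_0, z, VU$)
  read z, top V: go to q_3, push YV → (q_3, ε, YVU$)
All input consumed; state q_3 ∈ F.

Accept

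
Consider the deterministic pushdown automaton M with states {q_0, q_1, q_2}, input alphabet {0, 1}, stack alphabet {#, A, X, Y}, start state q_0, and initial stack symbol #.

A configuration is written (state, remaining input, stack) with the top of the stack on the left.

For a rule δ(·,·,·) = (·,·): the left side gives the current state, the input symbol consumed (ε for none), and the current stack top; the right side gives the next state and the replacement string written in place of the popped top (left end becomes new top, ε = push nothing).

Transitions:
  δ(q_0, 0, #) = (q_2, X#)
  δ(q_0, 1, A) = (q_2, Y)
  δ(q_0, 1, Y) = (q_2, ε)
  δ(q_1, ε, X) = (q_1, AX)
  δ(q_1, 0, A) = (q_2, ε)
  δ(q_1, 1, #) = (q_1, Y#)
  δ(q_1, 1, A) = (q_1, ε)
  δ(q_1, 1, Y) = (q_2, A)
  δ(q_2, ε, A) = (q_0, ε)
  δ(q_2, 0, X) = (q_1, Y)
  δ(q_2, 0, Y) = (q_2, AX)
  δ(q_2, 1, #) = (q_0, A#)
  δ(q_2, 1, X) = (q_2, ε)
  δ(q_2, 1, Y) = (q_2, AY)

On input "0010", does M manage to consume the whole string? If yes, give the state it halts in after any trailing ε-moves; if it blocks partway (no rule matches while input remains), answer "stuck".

(q_0, 0010, #)
  read 0, top #: go to q_2, push X# → (q_2, 010, X#)
  read 0, top X: go to q_1, push Y → (q_1, 10, Y#)
  read 1, top Y: go to q_2, push A → (q_2, 0, A#)
  ε-move, top A: go to q_0, push ε → (q_0, 0, #)
  read 0, top #: go to q_2, push X# → (q_2, ε, X#)
All input consumed; M is in state q_2.

q_2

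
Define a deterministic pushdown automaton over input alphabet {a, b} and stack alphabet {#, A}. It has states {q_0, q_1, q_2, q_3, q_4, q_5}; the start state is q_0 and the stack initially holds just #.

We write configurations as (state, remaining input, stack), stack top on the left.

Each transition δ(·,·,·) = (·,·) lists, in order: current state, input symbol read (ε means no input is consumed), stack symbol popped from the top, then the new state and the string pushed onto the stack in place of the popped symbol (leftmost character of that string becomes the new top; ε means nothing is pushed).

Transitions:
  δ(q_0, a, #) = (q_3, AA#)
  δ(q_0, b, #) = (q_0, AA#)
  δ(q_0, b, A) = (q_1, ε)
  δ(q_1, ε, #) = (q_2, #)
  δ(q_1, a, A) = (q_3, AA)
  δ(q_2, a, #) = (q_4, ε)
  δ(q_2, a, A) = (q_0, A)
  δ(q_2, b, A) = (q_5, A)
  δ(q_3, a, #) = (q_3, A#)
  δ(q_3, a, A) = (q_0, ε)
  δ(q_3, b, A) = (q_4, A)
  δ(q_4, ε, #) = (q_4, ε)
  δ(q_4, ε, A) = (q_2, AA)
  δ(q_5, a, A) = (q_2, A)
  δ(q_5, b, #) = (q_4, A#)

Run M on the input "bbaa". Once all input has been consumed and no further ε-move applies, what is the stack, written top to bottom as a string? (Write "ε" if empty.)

A#

(q_0, bbaa, #) ⊢ (q_0, baa, AA#) ⊢ (q_1, aa, A#) ⊢ (q_3, a, AA#) ⊢ (q_0, ε, A#)
All input consumed in state q_0 with stack A#.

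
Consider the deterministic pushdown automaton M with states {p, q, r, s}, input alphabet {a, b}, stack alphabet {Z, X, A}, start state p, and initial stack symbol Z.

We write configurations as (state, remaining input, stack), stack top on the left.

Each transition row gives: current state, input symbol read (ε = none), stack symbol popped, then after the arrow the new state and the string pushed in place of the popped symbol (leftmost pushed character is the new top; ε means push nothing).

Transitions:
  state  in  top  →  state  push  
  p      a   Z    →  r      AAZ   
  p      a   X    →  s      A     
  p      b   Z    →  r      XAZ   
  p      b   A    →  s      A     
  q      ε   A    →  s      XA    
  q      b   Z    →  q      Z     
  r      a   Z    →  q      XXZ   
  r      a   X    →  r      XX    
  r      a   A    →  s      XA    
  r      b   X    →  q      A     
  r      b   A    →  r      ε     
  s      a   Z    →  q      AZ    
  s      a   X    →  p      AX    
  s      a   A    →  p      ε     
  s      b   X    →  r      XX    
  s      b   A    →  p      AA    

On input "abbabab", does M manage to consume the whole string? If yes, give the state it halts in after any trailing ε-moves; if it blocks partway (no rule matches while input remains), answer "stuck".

(p, abbabab, Z)
  read a, top Z: go to r, push AAZ → (r, bbabab, AAZ)
  read b, top A: go to r, push ε → (r, babab, AZ)
  read b, top A: go to r, push ε → (r, abab, Z)
  read a, top Z: go to q, push XXZ → (q, bab, XXZ)
No transition for (q, b, top X); M blocks with input bab remaining.

stuck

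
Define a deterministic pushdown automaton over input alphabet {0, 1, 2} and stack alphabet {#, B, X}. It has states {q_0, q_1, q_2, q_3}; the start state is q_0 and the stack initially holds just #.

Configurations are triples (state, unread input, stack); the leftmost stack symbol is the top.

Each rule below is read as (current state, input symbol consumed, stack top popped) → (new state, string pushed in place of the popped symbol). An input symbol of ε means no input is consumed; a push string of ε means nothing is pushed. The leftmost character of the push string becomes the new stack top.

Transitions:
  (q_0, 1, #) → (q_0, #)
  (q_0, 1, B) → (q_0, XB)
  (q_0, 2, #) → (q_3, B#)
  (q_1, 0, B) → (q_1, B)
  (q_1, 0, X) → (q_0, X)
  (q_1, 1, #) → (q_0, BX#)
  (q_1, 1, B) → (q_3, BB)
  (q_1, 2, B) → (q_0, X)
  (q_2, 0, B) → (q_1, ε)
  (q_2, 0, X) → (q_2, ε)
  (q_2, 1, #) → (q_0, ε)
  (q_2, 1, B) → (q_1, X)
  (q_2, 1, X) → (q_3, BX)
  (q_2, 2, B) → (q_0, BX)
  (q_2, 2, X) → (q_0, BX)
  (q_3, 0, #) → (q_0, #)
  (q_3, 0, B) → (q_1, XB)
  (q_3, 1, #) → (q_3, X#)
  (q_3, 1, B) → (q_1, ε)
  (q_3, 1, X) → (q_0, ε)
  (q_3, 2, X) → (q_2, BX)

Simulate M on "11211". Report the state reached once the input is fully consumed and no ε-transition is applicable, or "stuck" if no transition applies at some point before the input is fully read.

q_0

(q_0, 11211, #)
  read 1, top #: go to q_0, push # → (q_0, 1211, #)
  read 1, top #: go to q_0, push # → (q_0, 211, #)
  read 2, top #: go to q_3, push B# → (q_3, 11, B#)
  read 1, top B: go to q_1, push ε → (q_1, 1, #)
  read 1, top #: go to q_0, push BX# → (q_0, ε, BX#)
All input consumed; M is in state q_0.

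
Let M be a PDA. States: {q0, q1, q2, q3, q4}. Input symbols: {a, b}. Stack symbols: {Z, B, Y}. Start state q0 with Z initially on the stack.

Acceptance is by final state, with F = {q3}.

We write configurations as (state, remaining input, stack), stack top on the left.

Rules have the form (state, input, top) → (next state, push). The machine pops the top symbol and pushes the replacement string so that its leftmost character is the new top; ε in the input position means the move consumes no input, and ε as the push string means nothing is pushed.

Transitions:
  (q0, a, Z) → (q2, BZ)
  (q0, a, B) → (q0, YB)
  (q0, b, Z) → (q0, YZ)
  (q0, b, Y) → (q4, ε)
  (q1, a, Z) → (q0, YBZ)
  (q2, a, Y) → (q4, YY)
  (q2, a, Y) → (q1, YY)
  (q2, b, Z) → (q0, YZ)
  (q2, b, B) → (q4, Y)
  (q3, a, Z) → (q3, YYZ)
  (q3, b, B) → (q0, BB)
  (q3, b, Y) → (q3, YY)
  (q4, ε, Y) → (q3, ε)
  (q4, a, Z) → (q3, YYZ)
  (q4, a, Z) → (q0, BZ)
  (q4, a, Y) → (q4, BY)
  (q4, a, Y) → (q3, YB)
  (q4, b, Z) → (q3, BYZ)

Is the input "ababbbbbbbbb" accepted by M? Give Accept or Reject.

One accepting computation: (q0, ababbbbbbbbb, Z) ⊢ (q2, babbbbbbbbb, BZ) ⊢ (q4, abbbbbbbbb, YZ) ⊢ (q3, bbbbbbbbb, YBZ) ⊢ (q3, bbbbbbbb, YYBZ) ⊢ (q3, bbbbbbb, YYYBZ) ⊢ (q3, bbbbbb, YYYYBZ) ⊢ (q3, bbbbb, YYYYYBZ) ⊢ (q3, bbbb, YYYYYYBZ) ⊢ (q3, bbb, YYYYYYYBZ) ⊢ (q3, bb, YYYYYYYYBZ) ⊢ (q3, b, YYYYYYYYYBZ) ⊢ (q3, ε, YYYYYYYYYYBZ)
All input consumed and state q3 ∈ F.

Accept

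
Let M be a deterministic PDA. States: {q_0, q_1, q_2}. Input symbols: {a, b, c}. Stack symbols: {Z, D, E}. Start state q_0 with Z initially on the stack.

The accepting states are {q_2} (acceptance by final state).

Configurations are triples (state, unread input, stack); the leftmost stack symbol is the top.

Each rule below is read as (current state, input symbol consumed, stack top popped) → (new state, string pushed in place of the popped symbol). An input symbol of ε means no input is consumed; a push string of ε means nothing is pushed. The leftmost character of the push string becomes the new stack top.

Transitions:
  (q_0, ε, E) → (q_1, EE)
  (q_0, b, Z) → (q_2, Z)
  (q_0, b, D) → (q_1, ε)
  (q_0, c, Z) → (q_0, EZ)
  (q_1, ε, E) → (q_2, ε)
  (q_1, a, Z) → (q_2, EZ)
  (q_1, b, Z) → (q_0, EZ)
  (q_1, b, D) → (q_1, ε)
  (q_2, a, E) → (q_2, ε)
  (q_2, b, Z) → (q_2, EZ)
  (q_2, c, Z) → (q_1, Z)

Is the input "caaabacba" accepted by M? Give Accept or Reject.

Reject

(q_0, caaabacba, Z)
  read c, top Z: go to q_0, push EZ → (q_0, aaabacba, EZ)
  ε-move, top E: go to q_1, push EE → (q_1, aaabacba, EEZ)
  ε-move, top E: go to q_2, push ε → (q_2, aaabacba, EZ)
  read a, top E: go to q_2, push ε → (q_2, aabacba, Z)
No transition applies at (q_2, aabacba, Z); input not fully consumed.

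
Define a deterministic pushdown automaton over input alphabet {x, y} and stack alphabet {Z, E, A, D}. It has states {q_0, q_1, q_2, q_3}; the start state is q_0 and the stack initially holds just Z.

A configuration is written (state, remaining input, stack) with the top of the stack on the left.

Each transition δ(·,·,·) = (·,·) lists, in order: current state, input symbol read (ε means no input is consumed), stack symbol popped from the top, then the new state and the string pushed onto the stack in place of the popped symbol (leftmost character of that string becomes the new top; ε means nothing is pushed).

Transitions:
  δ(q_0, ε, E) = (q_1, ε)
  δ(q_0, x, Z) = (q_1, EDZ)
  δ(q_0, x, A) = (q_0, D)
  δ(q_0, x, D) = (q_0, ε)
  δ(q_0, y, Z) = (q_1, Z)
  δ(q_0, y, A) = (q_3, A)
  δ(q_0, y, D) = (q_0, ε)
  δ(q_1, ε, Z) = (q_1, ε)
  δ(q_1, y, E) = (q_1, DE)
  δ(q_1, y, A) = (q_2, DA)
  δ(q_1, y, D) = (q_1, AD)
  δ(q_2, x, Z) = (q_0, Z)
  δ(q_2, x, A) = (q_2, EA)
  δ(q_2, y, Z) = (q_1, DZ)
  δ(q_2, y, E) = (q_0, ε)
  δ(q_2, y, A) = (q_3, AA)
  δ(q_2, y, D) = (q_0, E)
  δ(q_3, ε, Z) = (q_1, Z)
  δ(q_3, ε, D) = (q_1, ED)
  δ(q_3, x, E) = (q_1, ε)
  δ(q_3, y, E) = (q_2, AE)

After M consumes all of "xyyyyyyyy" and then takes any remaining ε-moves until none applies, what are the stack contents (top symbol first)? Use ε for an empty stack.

ADEDZ

(q_0, xyyyyyyyy, Z)
  read x, top Z: go to q_1, push EDZ → (q_1, yyyyyyyy, EDZ)
  read y, top E: go to q_1, push DE → (q_1, yyyyyyy, DEDZ)
  read y, top D: go to q_1, push AD → (q_1, yyyyyy, ADEDZ)
  read y, top A: go to q_2, push DA → (q_2, yyyyy, DADEDZ)
  read y, top D: go to q_0, push E → (q_0, yyyy, EADEDZ)
  ε-move, top E: go to q_1, push ε → (q_1, yyyy, ADEDZ)
  read y, top A: go to q_2, push DA → (q_2, yyy, DADEDZ)
  read y, top D: go to q_0, push E → (q_0, yy, EADEDZ)
  ε-move, top E: go to q_1, push ε → (q_1, yy, ADEDZ)
  read y, top A: go to q_2, push DA → (q_2, y, DADEDZ)
  read y, top D: go to q_0, push E → (q_0, ε, EADEDZ)
  ε-move, top E: go to q_1, push ε → (q_1, ε, ADEDZ)
All input consumed in state q_1 with stack ADEDZ.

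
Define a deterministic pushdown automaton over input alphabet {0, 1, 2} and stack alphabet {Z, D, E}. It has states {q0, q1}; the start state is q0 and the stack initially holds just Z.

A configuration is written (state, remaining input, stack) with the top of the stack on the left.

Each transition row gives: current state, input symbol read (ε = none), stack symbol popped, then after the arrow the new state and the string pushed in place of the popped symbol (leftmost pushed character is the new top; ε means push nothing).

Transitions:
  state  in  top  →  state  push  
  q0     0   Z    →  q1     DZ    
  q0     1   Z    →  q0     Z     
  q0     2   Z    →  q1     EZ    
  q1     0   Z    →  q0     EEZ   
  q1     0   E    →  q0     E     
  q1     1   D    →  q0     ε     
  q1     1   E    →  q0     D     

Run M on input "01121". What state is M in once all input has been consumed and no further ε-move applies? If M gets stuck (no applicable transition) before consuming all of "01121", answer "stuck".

(q0, 01121, Z)
  read 0, top Z: go to q1, push DZ → (q1, 1121, DZ)
  read 1, top D: go to q0, push ε → (q0, 121, Z)
  read 1, top Z: go to q0, push Z → (q0, 21, Z)
  read 2, top Z: go to q1, push EZ → (q1, 1, EZ)
  read 1, top E: go to q0, push D → (q0, ε, DZ)
All input consumed; M is in state q0.

q0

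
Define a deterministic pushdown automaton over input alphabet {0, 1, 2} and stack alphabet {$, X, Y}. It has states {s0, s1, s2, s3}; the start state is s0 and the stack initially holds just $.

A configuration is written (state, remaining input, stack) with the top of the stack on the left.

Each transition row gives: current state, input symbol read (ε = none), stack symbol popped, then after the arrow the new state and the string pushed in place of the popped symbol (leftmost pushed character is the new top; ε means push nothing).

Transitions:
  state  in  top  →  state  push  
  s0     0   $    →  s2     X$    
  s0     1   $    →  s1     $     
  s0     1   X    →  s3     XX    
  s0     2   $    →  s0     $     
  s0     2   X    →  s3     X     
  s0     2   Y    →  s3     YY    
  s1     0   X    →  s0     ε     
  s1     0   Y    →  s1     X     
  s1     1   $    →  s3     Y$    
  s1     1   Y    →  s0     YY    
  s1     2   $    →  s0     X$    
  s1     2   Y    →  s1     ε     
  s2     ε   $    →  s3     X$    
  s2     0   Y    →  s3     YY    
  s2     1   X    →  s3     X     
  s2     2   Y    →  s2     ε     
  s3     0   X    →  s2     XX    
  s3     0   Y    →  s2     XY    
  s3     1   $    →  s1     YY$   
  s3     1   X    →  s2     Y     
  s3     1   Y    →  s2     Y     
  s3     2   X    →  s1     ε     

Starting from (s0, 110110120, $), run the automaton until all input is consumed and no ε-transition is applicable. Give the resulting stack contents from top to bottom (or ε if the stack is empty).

YYY$

(s0, 110110120, $)
  read 1, top $: go to s1, push $ → (s1, 10110120, $)
  read 1, top $: go to s3, push Y$ → (s3, 0110120, Y$)
  read 0, top Y: go to s2, push XY → (s2, 110120, XY$)
  read 1, top X: go to s3, push X → (s3, 10120, XY$)
  read 1, top X: go to s2, push Y → (s2, 0120, YY$)
  read 0, top Y: go to s3, push YY → (s3, 120, YYY$)
  read 1, top Y: go to s2, push Y → (s2, 20, YYY$)
  read 2, top Y: go to s2, push ε → (s2, 0, YY$)
  read 0, top Y: go to s3, push YY → (s3, ε, YYY$)
All input consumed in state s3 with stack YYY$.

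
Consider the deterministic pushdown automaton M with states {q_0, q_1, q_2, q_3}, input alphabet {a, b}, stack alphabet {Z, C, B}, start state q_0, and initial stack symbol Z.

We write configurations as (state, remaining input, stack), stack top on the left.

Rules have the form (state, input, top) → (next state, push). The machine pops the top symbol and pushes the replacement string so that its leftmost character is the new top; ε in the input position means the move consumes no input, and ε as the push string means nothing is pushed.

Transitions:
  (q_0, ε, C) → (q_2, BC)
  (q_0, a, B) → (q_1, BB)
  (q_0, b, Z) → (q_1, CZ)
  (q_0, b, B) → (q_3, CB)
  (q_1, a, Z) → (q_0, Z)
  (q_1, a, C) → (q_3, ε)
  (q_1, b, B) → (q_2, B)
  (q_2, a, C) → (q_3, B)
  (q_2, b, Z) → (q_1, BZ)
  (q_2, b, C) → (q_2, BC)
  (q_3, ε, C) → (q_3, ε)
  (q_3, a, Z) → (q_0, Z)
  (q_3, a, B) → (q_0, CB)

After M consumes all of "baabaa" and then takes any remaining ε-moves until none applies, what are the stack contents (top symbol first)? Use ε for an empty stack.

(q_0, baabaa, Z) ⊢ (q_1, aabaa, CZ) ⊢ (q_3, abaa, Z) ⊢ (q_0, baa, Z) ⊢ (q_1, aa, CZ) ⊢ (q_3, a, Z) ⊢ (q_0, ε, Z)
All input consumed in state q_0 with stack Z.

Z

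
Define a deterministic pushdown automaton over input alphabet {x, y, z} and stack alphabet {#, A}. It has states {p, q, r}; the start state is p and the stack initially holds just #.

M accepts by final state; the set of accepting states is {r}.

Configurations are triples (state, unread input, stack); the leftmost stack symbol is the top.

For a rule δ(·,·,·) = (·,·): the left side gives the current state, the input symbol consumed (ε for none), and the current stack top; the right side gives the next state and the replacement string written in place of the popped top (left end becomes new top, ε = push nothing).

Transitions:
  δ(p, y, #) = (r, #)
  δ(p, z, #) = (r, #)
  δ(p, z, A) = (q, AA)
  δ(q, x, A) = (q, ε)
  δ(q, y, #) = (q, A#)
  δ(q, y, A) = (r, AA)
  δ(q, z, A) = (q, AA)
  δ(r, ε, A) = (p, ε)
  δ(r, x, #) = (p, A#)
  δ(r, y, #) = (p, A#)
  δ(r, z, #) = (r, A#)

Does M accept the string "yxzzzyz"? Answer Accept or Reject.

Reject

(p, yxzzzyz, #) ⊢ (r, xzzzyz, #) ⊢ (p, zzzyz, A#) ⊢ (q, zzyz, AA#) ⊢ (q, zyz, AAA#) ⊢ (q, yz, AAAA#) ⊢ (r, z, AAAAA#) ⊢ (p, z, AAAA#) ⊢ (q, ε, AAAAA#)
All input consumed; state q ∉ F and no further ε-move applies.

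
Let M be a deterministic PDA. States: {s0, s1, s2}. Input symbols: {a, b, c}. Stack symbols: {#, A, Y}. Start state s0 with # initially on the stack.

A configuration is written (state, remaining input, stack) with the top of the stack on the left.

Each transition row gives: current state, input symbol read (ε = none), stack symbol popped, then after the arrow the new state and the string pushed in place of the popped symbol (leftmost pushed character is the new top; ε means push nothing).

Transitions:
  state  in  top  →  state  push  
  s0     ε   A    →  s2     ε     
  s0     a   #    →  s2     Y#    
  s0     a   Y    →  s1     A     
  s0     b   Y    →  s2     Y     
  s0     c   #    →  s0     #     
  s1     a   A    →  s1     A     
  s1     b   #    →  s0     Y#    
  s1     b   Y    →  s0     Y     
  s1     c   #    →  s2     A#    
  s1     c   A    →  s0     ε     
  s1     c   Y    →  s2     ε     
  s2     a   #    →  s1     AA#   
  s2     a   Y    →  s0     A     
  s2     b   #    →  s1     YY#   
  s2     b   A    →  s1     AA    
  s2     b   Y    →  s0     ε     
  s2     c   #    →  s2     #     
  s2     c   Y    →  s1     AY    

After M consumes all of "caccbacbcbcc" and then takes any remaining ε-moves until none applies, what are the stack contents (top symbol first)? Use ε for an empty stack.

(s0, caccbacbcbcc, #)
  read c, top #: go to s0, push # → (s0, accbacbcbcc, #)
  read a, top #: go to s2, push Y# → (s2, ccbacbcbcc, Y#)
  read c, top Y: go to s1, push AY → (s1, cbacbcbcc, AY#)
  read c, top A: go to s0, push ε → (s0, bacbcbcc, Y#)
  read b, top Y: go to s2, push Y → (s2, acbcbcc, Y#)
  read a, top Y: go to s0, push A → (s0, cbcbcc, A#)
  ε-move, top A: go to s2, push ε → (s2, cbcbcc, #)
  read c, top #: go to s2, push # → (s2, bcbcc, #)
  read b, top #: go to s1, push YY# → (s1, cbcc, YY#)
  read c, top Y: go to s2, push ε → (s2, bcc, Y#)
  read b, top Y: go to s0, push ε → (s0, cc, #)
  read c, top #: go to s0, push # → (s0, c, #)
  read c, top #: go to s0, push # → (s0, ε, #)
All input consumed in state s0 with stack #.

#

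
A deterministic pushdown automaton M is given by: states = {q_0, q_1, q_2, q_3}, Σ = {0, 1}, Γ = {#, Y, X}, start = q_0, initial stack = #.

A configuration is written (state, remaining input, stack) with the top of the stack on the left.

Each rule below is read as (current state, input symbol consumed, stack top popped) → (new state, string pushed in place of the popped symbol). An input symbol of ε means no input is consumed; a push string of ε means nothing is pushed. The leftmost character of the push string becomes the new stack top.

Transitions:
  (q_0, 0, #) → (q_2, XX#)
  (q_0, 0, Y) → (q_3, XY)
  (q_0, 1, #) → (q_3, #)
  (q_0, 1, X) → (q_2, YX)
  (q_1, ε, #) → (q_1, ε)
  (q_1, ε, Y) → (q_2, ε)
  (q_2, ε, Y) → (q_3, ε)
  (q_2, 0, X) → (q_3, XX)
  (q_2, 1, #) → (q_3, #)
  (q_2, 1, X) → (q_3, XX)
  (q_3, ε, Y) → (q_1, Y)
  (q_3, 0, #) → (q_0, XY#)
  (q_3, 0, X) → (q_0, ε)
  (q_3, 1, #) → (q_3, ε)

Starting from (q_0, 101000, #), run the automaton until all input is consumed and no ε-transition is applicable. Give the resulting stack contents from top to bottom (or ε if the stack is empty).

(q_0, 101000, #)
  read 1, top #: go to q_3, push # → (q_3, 01000, #)
  read 0, top #: go to q_0, push XY# → (q_0, 1000, XY#)
  read 1, top X: go to q_2, push YX → (q_2, 000, YXY#)
  ε-move, top Y: go to q_3, push ε → (q_3, 000, XY#)
  read 0, top X: go to q_0, push ε → (q_0, 00, Y#)
  read 0, top Y: go to q_3, push XY → (q_3, 0, XY#)
  read 0, top X: go to q_0, push ε → (q_0, ε, Y#)
All input consumed in state q_0 with stack Y#.

Y#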